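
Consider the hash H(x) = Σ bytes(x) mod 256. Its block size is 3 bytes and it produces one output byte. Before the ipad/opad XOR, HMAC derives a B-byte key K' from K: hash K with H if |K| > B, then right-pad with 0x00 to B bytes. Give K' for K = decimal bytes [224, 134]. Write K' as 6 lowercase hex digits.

e08600

Key decimal bytes [224, 134] = e0 86 is 2 bytes ≤ B = 3; zero-pad to 3 bytes: K' = e0 86 00.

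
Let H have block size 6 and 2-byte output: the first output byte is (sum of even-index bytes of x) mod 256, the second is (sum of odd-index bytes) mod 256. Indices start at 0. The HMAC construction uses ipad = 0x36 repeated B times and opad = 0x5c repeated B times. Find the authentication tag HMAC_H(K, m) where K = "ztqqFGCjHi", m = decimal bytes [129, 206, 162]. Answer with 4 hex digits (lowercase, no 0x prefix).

Key "ztqqFGCjHi" = 7a 74 71 71 46 47 43 6a 48 69 is 10 bytes > B = 6, so hash it first: H(key) = bc ff, then zero-pad to 6 bytes: K' = bc ff 00 00 00 00.
K' ⊕ ipad = 8a c9 36 36 36 36.  K' ⊕ opad = e0 a3 5c 5c 5c 5c.
Inner input = (K'⊕ipad) ∥ m = 8a c9 36 36 36 36 ∥ 81 ce a2.
Inner hash: even-index sum = 537 mod 256 = 25; odd-index sum = 515 mod 256 = 3 → 19 03.
Outer input = (K'⊕opad) ∥ inner = e0 a3 5c 5c 5c 5c ∥ 19 03.
Outer hash (tag): even-index sum = 433 mod 256 = 177; odd-index sum = 350 mod 256 = 94 → b1 5e.

b15e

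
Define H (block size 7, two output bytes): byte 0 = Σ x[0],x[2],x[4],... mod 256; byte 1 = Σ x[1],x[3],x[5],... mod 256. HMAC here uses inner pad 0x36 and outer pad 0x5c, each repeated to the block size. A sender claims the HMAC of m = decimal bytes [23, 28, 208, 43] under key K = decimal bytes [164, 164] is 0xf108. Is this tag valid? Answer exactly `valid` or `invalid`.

Key decimal bytes [164, 164] = a4 a4 is 2 bytes ≤ B = 7; zero-pad to 7 bytes: K' = a4 a4 00 00 00 00 00.
K' ⊕ ipad = 92 92 36 36 36 36 36; K' ⊕ opad = f8 f8 5c 5c 5c 5c 5c.
Inner hash: even-index sum = 379 mod 256 = 123; odd-index sum = 485 mod 256 = 229 → 7b e5.
Outer hash (recomputed tag): even-index sum = 753 mod 256 = 241; odd-index sum = 555 mod 256 = 43 → f1 2b.
Recomputed tag = f12b; claimed = f108 → mismatch.

invalid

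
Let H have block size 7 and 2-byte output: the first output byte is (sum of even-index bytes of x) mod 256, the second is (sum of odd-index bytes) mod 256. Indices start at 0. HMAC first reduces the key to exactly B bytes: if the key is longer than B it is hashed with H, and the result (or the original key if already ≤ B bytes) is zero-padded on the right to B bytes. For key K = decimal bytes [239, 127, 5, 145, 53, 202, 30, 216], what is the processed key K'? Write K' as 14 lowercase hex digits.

47b20000000000

|K| = 8 > B = 7, so first hash the key.
H(K): even-index sum = 327 mod 256 = 71; odd-index sum = 690 mod 256 = 178 → 47 b2.
Zero-pad H(K) = 47 b2 to 7 bytes: K' = 47 b2 00 00 00 00 00.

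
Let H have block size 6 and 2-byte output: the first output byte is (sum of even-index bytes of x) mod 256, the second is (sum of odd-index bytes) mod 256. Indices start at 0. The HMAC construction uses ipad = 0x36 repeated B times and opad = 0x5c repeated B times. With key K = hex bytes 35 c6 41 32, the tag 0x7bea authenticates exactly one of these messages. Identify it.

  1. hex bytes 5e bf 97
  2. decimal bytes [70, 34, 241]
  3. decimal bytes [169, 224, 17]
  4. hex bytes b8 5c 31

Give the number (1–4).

Key hex bytes 35 c6 41 32 is 4 bytes ≤ B = 6; zero-pad to 6 bytes: K' = 35 c6 41 32 00 00.
K' ⊕ ipad = 03 f0 77 04 36 36; K' ⊕ opad = 69 9a 1d 6e 5c 5c.
m1: inner = H(03 f0 77 04 36 36 5e bf 97) = a5 e9; tag = H(69 9a 1d 6e 5c 5c a5 e9) = 874d
m2: inner = H(03 f0 77 04 36 36 46 22 f1) = e7 4c; tag = H(69 9a 1d 6e 5c 5c e7 4c) = c9b0
m3: inner = H(03 f0 77 04 36 36 a9 e0 11) = 6a 0a; tag = H(69 9a 1d 6e 5c 5c 6a 0a) = 4c6e
m4: inner = H(03 f0 77 04 36 36 b8 5c 31) = 99 86; tag = H(69 9a 1d 6e 5c 5c 99 86) = 7bea ← matches

4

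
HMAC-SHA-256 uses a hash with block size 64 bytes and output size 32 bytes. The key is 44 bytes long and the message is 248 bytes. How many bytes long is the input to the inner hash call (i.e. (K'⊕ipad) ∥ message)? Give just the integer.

312

Key is 44 ≤ 64 bytes, zero-padded: |K'| = 64.
Inner input = (K'⊕ipad) ∥ m → 64 + 248 = 312 bytes.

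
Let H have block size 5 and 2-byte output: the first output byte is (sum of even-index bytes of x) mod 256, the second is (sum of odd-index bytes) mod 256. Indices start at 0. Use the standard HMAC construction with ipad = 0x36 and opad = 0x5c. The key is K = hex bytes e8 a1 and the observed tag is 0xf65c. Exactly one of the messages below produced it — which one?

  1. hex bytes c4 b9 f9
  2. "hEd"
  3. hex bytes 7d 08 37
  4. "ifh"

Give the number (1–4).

Key hex bytes e8 a1 is 2 bytes ≤ B = 5; zero-pad to 5 bytes: K' = e8 a1 00 00 00.
K' ⊕ ipad = de 97 36 36 36; K' ⊕ opad = b4 fd 5c 5c 5c.
m1: inner = H(de 97 36 36 36 c4 b9 f9) = 03 8a; tag = H(b4 fd 5c 5c 5c 03 8a) = f65c ← matches
m2: inner = H(de 97 36 36 36 68 45 64) = 8f 99; tag = H(b4 fd 5c 5c 5c 8f 99) = 05e8
m3: inner = H(de 97 36 36 36 7d 08 37) = 52 81; tag = H(b4 fd 5c 5c 5c 52 81) = edab
m4: inner = H(de 97 36 36 36 69 66 68) = b0 9e; tag = H(b4 fd 5c 5c 5c b0 9e) = 0a09

1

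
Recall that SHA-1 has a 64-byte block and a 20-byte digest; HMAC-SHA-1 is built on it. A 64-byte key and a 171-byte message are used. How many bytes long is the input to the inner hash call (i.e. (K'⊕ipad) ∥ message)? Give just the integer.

Key is 64 ≤ 64 bytes, zero-padded: |K'| = 64.
Inner input = (K'⊕ipad) ∥ m → 64 + 171 = 235 bytes.

235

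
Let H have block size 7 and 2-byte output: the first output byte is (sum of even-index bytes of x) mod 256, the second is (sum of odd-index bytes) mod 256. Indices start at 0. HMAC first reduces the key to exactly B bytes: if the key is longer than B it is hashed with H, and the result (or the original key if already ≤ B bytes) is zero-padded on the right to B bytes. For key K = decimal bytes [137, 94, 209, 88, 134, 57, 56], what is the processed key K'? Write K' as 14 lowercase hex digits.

Key decimal bytes [137, 94, 209, 88, 134, 57, 56] = 89 5e d1 58 86 39 38 is exactly B = 7 bytes: K' = 89 5e d1 58 86 39 38.

895ed158863938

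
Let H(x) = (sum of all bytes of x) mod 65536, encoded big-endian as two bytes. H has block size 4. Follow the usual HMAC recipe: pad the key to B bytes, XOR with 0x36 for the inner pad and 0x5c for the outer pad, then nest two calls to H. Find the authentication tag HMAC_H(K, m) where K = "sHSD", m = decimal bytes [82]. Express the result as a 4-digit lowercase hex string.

Key "sHSD" = 73 48 53 44 is exactly B = 4 bytes: K' = 73 48 53 44.
K' ⊕ ipad = 45 7e 65 72.  K' ⊕ opad = 2f 14 0f 18.
Inner input = (K'⊕ipad) ∥ m = 45 7e 65 72 ∥ 52.
Inner hash: sum = 69+126+101+114+82 = 492 → 01 ec.
Outer input = (K'⊕opad) ∥ inner = 2f 14 0f 18 ∥ 01 ec.
Outer hash (tag): sum = 47+20+15+24+1+236 = 343 → 01 57.

0157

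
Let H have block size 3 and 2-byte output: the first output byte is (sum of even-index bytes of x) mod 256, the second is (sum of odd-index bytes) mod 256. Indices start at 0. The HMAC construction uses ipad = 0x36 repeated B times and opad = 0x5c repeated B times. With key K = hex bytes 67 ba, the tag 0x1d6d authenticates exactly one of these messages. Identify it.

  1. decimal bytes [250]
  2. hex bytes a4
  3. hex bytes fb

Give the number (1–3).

Key hex bytes 67 ba is 2 bytes ≤ B = 3; zero-pad to 3 bytes: K' = 67 ba 00.
K' ⊕ ipad = 51 8c 36; K' ⊕ opad = 3b e6 5c.
m1: inner = H(51 8c 36 fa) = 87 86; tag = H(3b e6 5c 87 86) = 1d6d ← matches
m2: inner = H(51 8c 36 a4) = 87 30; tag = H(3b e6 5c 87 30) = c76d
m3: inner = H(51 8c 36 fb) = 87 87; tag = H(3b e6 5c 87 87) = 1e6d

1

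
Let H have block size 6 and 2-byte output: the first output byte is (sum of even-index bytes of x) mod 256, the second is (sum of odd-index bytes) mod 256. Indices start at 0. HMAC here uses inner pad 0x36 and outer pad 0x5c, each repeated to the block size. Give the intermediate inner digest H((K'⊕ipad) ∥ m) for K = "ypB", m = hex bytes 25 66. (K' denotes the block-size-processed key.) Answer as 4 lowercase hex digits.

1e18

Key "ypB" = 79 70 42 is 3 bytes ≤ B = 6; zero-pad to 6 bytes: K' = 79 70 42 00 00 00.
K' ⊕ ipad = 4f 46 74 36 36 36.
Inner input = 4f 46 74 36 36 36 ∥ 25 66.
Inner hash: even-index sum = 286 mod 256 = 30; odd-index sum = 280 mod 256 = 24 → 1e 18.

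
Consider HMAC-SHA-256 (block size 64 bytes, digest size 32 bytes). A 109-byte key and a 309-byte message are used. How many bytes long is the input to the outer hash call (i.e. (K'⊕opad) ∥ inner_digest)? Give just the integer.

96

Key is 109 > 64 bytes, so it is hashed to 32 bytes then zero-padded to 64: |K'| = 64.
Outer input = (K'⊕opad) ∥ H(inner) → 64 + 32 = 96 bytes.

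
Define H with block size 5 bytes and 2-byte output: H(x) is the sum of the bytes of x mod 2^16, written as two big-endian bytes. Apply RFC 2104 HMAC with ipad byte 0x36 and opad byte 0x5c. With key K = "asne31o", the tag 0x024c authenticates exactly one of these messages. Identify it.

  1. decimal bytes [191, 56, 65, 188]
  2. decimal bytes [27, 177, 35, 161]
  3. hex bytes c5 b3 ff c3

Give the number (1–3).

Key "asne31o" = 61 73 6e 65 33 31 6f is 7 bytes > B = 5, so hash it first: H(key) = 02 7a, then zero-pad to 5 bytes: K' = 02 7a 00 00 00.
K' ⊕ ipad = 34 4c 36 36 36; K' ⊕ opad = 5e 26 5c 5c 5c.
m1: inner = H(34 4c 36 36 36 bf 38 41 bc) = 03 16; tag = H(5e 26 5c 5c 5c 03 16) = 01b1
m2: inner = H(34 4c 36 36 36 1b b1 23 a1) = 02 b2; tag = H(5e 26 5c 5c 5c 02 b2) = 024c ← matches
m3: inner = H(34 4c 36 36 36 c5 b3 ff c3) = 04 5c; tag = H(5e 26 5c 5c 5c 04 5c) = 01f8

2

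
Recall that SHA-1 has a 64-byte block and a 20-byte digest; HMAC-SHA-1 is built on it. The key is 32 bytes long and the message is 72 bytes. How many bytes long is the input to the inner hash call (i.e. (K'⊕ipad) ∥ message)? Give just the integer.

136

Key is 32 ≤ 64 bytes, zero-padded: |K'| = 64.
Inner input = (K'⊕ipad) ∥ m → 64 + 72 = 136 bytes.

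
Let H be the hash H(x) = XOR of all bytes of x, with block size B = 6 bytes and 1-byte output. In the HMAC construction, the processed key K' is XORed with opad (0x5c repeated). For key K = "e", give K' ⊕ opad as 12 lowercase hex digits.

395c5c5c5c5c

Key "e" = 65 is 1 byte ≤ B = 6; zero-pad to 6 bytes: K' = 65 00 00 00 00 00.
XOR each byte with 0x5c: 65⊕5c=39, 00⊕5c=5c, 00⊕5c=5c, 00⊕5c=5c, 00⊕5c=5c, 00⊕5c=5c.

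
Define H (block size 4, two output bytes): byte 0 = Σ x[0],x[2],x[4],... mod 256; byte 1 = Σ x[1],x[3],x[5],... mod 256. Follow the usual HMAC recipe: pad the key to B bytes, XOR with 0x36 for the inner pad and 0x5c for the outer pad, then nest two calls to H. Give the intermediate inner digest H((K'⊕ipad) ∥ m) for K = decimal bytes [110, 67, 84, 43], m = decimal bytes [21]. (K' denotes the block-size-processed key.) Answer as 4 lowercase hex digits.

cf92

Key decimal bytes [110, 67, 84, 43] = 6e 43 54 2b is exactly B = 4 bytes: K' = 6e 43 54 2b.
K' ⊕ ipad = 58 75 62 1d.
Inner input = 58 75 62 1d ∥ 15.
Inner hash: even-index sum = 207 mod 256 = 207; odd-index sum = 146 mod 256 = 146 → cf 92.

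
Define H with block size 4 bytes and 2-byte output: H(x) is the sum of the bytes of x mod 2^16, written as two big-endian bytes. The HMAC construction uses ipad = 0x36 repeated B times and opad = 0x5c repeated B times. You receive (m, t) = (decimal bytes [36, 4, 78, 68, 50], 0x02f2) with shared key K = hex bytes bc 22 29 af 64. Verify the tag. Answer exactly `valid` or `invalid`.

invalid

Key hex bytes bc 22 29 af 64 is 5 bytes > B = 4, so hash it first: H(key) = 02 1a, then zero-pad to 4 bytes: K' = 02 1a 00 00.
K' ⊕ ipad = 34 2c 36 36; K' ⊕ opad = 5e 46 5c 5c.
Inner hash: sum = 52+44+54+54+36+4+78+68+50 = 440 → 01 b8.
Outer hash (recomputed tag): sum = 94+70+92+92+1+184 = 533 → 02 15.
Recomputed tag = 0215; claimed = 02f2 → mismatch.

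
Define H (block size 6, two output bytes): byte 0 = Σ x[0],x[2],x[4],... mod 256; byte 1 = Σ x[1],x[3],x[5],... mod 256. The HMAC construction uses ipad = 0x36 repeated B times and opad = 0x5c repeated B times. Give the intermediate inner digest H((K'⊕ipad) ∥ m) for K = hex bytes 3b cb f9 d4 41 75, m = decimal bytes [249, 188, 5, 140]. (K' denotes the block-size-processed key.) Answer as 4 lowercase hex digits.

Key hex bytes 3b cb f9 d4 41 75 is exactly B = 6 bytes: K' = 3b cb f9 d4 41 75.
K' ⊕ ipad = 0d fd cf e2 77 43.
Inner input = 0d fd cf e2 77 43 ∥ f9 bc 05 8c.
Inner hash: even-index sum = 593 mod 256 = 81; odd-index sum = 874 mod 256 = 106 → 51 6a.

516a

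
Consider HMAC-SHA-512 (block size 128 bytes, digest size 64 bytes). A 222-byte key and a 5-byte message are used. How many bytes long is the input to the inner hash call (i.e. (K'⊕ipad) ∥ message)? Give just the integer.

133

Key is 222 > 128 bytes, so it is hashed to 64 bytes then zero-padded to 128: |K'| = 128.
Inner input = (K'⊕ipad) ∥ m → 128 + 5 = 133 bytes.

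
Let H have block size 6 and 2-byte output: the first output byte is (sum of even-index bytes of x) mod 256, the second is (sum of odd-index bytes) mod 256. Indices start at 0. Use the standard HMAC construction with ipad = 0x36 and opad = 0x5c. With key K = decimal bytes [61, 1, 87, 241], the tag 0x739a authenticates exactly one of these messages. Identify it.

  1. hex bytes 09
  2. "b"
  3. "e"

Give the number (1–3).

1

Key decimal bytes [61, 1, 87, 241] = 3d 01 57 f1 is 4 bytes ≤ B = 6; zero-pad to 6 bytes: K' = 3d 01 57 f1 00 00.
K' ⊕ ipad = 0b 37 61 c7 36 36; K' ⊕ opad = 61 5d 0b ad 5c 5c.
m1: inner = H(0b 37 61 c7 36 36 09) = ab 34; tag = H(61 5d 0b ad 5c 5c ab 34) = 739a ← matches
m2: inner = H(0b 37 61 c7 36 36 62) = 04 34; tag = H(61 5d 0b ad 5c 5c 04 34) = cc9a
m3: inner = H(0b 37 61 c7 36 36 65) = 07 34; tag = H(61 5d 0b ad 5c 5c 07 34) = cf9a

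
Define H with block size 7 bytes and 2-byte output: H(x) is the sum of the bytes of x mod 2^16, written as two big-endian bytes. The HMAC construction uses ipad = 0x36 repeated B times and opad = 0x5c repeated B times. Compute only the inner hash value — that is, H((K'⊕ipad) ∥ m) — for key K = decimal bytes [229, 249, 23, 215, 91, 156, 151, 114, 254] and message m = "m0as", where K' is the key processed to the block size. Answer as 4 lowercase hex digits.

Key decimal bytes [229, 249, 23, 215, 91, 156, 151, 114, 254] = e5 f9 17 d7 5b 9c 97 72 fe is 9 bytes > B = 7, so hash it first: H(key) = 05 ca, then zero-pad to 7 bytes: K' = 05 ca 00 00 00 00 00.
K' ⊕ ipad = 33 fc 36 36 36 36 36.
Inner input = 33 fc 36 36 36 36 36 ∥ 6d 30 61 73.
Inner hash: sum = 51+252+54+54+54+54+54+109+48+97+115 = 942 → 03 ae.

03ae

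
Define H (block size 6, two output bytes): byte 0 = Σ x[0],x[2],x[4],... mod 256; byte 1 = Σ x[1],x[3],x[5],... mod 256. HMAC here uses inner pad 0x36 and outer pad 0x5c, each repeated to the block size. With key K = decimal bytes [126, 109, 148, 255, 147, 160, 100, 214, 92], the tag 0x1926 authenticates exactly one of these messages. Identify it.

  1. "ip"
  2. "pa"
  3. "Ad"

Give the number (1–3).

1

Key decimal bytes [126, 109, 148, 255, 147, 160, 100, 214, 92] = 7e 6d 94 ff 93 a0 64 d6 5c is 9 bytes > B = 6, so hash it first: H(key) = 65 e2, then zero-pad to 6 bytes: K' = 65 e2 00 00 00 00.
K' ⊕ ipad = 53 d4 36 36 36 36; K' ⊕ opad = 39 be 5c 5c 5c 5c.
m1: inner = H(53 d4 36 36 36 36 69 70) = 28 b0; tag = H(39 be 5c 5c 5c 5c 28 b0) = 1926 ← matches
m2: inner = H(53 d4 36 36 36 36 70 61) = 2f a1; tag = H(39 be 5c 5c 5c 5c 2f a1) = 2017
m3: inner = H(53 d4 36 36 36 36 41 64) = 00 a4; tag = H(39 be 5c 5c 5c 5c 00 a4) = f11a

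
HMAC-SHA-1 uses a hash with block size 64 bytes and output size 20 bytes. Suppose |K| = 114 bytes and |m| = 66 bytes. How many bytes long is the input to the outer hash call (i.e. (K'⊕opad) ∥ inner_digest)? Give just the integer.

Key is 114 > 64 bytes, so it is hashed to 20 bytes then zero-padded to 64: |K'| = 64.
Outer input = (K'⊕opad) ∥ H(inner) → 64 + 20 = 84 bytes.

84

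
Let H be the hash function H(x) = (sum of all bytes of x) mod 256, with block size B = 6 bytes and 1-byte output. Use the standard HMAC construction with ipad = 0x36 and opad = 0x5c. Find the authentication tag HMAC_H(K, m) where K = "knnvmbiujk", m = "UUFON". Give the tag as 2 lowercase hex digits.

Key "knnvmbiujk" = 6b 6e 6e 76 6d 62 69 75 6a 6b is 10 bytes > B = 6, so hash it first: H(key) = 3f, then zero-pad to 6 bytes: K' = 3f 00 00 00 00 00.
K' ⊕ ipad = 09 36 36 36 36 36.  K' ⊕ opad = 63 5c 5c 5c 5c 5c.
Inner input = (K'⊕ipad) ∥ m = 09 36 36 36 36 36 ∥ 55 55 46 4f 4e.
Inner hash: sum = 9+54+54+54+54+54+85+85+70+79+78 = 676; mod 256 = 164 → a4.
Outer input = (K'⊕opad) ∥ inner = 63 5c 5c 5c 5c 5c ∥ a4.
Outer hash (tag): sum = 99+92+92+92+92+92+164 = 723; mod 256 = 211 → d3.

d3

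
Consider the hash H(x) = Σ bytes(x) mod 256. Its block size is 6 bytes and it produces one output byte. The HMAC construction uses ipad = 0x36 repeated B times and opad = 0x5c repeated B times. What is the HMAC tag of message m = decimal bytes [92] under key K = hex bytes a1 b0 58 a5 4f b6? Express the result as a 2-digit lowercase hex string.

56

Key hex bytes a1 b0 58 a5 4f b6 is exactly B = 6 bytes: K' = a1 b0 58 a5 4f b6.
K' ⊕ ipad = 97 86 6e 93 79 80.  K' ⊕ opad = fd ec 04 f9 13 ea.
Inner input = (K'⊕ipad) ∥ m = 97 86 6e 93 79 80 ∥ 5c.
Inner hash: sum = 151+134+110+147+121+128+92 = 883; mod 256 = 115 → 73.
Outer input = (K'⊕opad) ∥ inner = fd ec 04 f9 13 ea ∥ 73.
Outer hash (tag): sum = 253+236+4+249+19+234+115 = 1110; mod 256 = 86 → 56.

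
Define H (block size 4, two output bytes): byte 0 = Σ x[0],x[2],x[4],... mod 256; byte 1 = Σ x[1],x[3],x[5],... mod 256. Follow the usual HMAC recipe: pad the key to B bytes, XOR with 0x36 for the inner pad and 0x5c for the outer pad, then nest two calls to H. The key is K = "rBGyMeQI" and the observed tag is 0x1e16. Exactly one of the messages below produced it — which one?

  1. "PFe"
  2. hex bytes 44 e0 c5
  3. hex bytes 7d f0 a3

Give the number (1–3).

Key "rBGyMeQI" = 72 42 47 79 4d 65 51 49 is 8 bytes > B = 4, so hash it first: H(key) = 57 69, then zero-pad to 4 bytes: K' = 57 69 00 00.
K' ⊕ ipad = 61 5f 36 36; K' ⊕ opad = 0b 35 5c 5c.
m1: inner = H(61 5f 36 36 50 46 65) = 4c db; tag = H(0b 35 5c 5c 4c db) = b36c
m2: inner = H(61 5f 36 36 44 e0 c5) = a0 75; tag = H(0b 35 5c 5c a0 75) = 0706
m3: inner = H(61 5f 36 36 7d f0 a3) = b7 85; tag = H(0b 35 5c 5c b7 85) = 1e16 ← matches

3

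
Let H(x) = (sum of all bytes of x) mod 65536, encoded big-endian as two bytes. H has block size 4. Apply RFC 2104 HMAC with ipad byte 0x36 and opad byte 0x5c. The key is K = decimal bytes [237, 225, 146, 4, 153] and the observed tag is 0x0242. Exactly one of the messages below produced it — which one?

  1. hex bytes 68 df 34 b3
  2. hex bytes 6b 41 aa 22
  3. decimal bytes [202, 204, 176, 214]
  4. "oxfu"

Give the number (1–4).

Key decimal bytes [237, 225, 146, 4, 153] = ed e1 92 04 99 is 5 bytes > B = 4, so hash it first: H(key) = 02 fd, then zero-pad to 4 bytes: K' = 02 fd 00 00.
K' ⊕ ipad = 34 cb 36 36; K' ⊕ opad = 5e a1 5c 5c.
m1: inner = H(34 cb 36 36 68 df 34 b3) = 03 99; tag = H(5e a1 5c 5c 03 99) = 0253
m2: inner = H(34 cb 36 36 6b 41 aa 22) = 02 e3; tag = H(5e a1 5c 5c 02 e3) = 029c
m3: inner = H(34 cb 36 36 ca cc b0 d6) = 04 87; tag = H(5e a1 5c 5c 04 87) = 0242 ← matches
m4: inner = H(34 cb 36 36 6f 78 66 75) = 03 2d; tag = H(5e a1 5c 5c 03 2d) = 01e7

3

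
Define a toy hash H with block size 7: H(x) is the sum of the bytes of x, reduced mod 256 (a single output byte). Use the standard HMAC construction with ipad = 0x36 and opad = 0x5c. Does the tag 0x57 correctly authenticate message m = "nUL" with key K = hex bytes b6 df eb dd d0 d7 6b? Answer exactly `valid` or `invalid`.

Key hex bytes b6 df eb dd d0 d7 6b is exactly B = 7 bytes: K' = b6 df eb dd d0 d7 6b.
K' ⊕ ipad = 80 e9 dd eb e6 e1 5d; K' ⊕ opad = ea 83 b7 81 8c 8b 37.
Inner hash: sum = 128+233+221+235+230+225+93+110+85+76 = 1636; mod 256 = 100 → 64.
Outer hash (recomputed tag): sum = 234+131+183+129+140+139+55+100 = 1111; mod 256 = 87 → 57.
Recomputed tag = 57; claimed = 57 → match.

valid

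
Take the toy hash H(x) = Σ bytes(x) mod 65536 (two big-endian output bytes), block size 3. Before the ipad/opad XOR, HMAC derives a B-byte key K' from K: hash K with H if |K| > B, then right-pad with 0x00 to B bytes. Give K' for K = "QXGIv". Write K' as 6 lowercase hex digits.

01af00

|K| = 5 > B = 3, so first hash the key.
H(K): sum = 81+88+71+73+118 = 431 → 01 af.
Zero-pad H(K) = 01 af to 3 bytes: K' = 01 af 00.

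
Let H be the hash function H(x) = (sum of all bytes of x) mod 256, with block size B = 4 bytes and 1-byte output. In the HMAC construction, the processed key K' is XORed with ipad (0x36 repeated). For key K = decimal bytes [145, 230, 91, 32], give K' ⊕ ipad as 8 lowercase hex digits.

Key decimal bytes [145, 230, 91, 32] = 91 e6 5b 20 is exactly B = 4 bytes: K' = 91 e6 5b 20.
XOR each byte with 0x36: 91⊕36=a7, e6⊕36=d0, 5b⊕36=6d, 20⊕36=16.

a7d06d16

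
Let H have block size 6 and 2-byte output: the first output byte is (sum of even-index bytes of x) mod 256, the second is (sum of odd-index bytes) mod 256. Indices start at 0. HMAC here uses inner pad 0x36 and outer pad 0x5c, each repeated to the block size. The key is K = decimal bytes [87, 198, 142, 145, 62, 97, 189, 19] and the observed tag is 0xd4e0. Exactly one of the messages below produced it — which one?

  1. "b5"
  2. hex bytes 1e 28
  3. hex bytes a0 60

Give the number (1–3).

Key decimal bytes [87, 198, 142, 145, 62, 97, 189, 19] = 57 c6 8e 91 3e 61 bd 13 is 8 bytes > B = 6, so hash it first: H(key) = e0 cb, then zero-pad to 6 bytes: K' = e0 cb 00 00 00 00.
K' ⊕ ipad = d6 fd 36 36 36 36; K' ⊕ opad = bc 97 5c 5c 5c 5c.
m1: inner = H(d6 fd 36 36 36 36 62 35) = a4 9e; tag = H(bc 97 5c 5c 5c 5c a4 9e) = 18ed
m2: inner = H(d6 fd 36 36 36 36 1e 28) = 60 91; tag = H(bc 97 5c 5c 5c 5c 60 91) = d4e0 ← matches
m3: inner = H(d6 fd 36 36 36 36 a0 60) = e2 c9; tag = H(bc 97 5c 5c 5c 5c e2 c9) = 5618

2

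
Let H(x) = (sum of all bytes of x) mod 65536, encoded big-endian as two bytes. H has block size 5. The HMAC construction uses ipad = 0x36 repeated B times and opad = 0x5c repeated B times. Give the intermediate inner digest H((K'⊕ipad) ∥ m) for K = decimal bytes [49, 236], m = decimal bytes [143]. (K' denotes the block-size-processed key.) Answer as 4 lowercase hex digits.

Key decimal bytes [49, 236] = 31 ec is 2 bytes ≤ B = 5; zero-pad to 5 bytes: K' = 31 ec 00 00 00.
K' ⊕ ipad = 07 da 36 36 36.
Inner input = 07 da 36 36 36 ∥ 8f.
Inner hash: sum = 7+218+54+54+54+143 = 530 → 02 12.

0212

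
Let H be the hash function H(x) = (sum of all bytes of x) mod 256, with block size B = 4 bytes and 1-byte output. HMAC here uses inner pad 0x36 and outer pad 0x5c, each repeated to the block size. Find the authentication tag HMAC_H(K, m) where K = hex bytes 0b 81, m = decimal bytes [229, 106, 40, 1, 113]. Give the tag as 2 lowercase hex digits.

35

Key hex bytes 0b 81 is 2 bytes ≤ B = 4; zero-pad to 4 bytes: K' = 0b 81 00 00.
K' ⊕ ipad = 3d b7 36 36.  K' ⊕ opad = 57 dd 5c 5c.
Inner input = (K'⊕ipad) ∥ m = 3d b7 36 36 ∥ e5 6a 28 01 71.
Inner hash: sum = 61+183+54+54+229+106+40+1+113 = 841; mod 256 = 73 → 49.
Outer input = (K'⊕opad) ∥ inner = 57 dd 5c 5c ∥ 49.
Outer hash (tag): sum = 87+221+92+92+73 = 565; mod 256 = 53 → 35.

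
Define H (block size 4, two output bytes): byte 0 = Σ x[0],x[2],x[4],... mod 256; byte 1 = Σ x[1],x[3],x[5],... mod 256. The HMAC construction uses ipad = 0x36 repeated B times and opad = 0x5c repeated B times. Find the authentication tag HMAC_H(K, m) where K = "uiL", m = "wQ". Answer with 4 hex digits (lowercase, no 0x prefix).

Key "uiL" = 75 69 4c is 3 bytes ≤ B = 4; zero-pad to 4 bytes: K' = 75 69 4c 00.
K' ⊕ ipad = 43 5f 7a 36.  K' ⊕ opad = 29 35 10 5c.
Inner input = (K'⊕ipad) ∥ m = 43 5f 7a 36 ∥ 77 51.
Inner hash: even-index sum = 308 mod 256 = 52; odd-index sum = 230 mod 256 = 230 → 34 e6.
Outer input = (K'⊕opad) ∥ inner = 29 35 10 5c ∥ 34 e6.
Outer hash (tag): even-index sum = 109 mod 256 = 109; odd-index sum = 375 mod 256 = 119 → 6d 77.

6d77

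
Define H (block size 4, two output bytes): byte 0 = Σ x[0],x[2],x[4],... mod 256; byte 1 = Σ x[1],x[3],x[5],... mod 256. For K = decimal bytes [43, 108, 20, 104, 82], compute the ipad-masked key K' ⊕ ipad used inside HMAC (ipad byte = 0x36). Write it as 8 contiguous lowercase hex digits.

Key decimal bytes [43, 108, 20, 104, 82] = 2b 6c 14 68 52 is 5 bytes > B = 4, so hash it first: H(key) = 91 d4, then zero-pad to 4 bytes: K' = 91 d4 00 00.
XOR each byte with 0x36: 91⊕36=a7, d4⊕36=e2, 00⊕36=36, 00⊕36=36.

a7e23636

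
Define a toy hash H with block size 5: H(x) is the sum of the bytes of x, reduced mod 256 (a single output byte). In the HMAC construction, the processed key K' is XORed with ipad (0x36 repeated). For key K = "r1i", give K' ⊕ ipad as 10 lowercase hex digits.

Key "r1i" = 72 31 69 is 3 bytes ≤ B = 5; zero-pad to 5 bytes: K' = 72 31 69 00 00.
XOR each byte with 0x36: 72⊕36=44, 31⊕36=07, 69⊕36=5f, 00⊕36=36, 00⊕36=36.

44075f3636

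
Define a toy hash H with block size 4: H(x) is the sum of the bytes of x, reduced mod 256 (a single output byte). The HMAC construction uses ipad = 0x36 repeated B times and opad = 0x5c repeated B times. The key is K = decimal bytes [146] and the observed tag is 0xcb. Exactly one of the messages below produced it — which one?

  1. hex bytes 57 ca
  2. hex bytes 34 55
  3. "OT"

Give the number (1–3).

3

Key decimal bytes [146] = 92 is 1 byte ≤ B = 4; zero-pad to 4 bytes: K' = 92 00 00 00.
K' ⊕ ipad = a4 36 36 36; K' ⊕ opad = ce 5c 5c 5c.
m1: inner = H(a4 36 36 36 57 ca) = 67; tag = H(ce 5c 5c 5c 67) = 49
m2: inner = H(a4 36 36 36 34 55) = cf; tag = H(ce 5c 5c 5c cf) = b1
m3: inner = H(a4 36 36 36 4f 54) = e9; tag = H(ce 5c 5c 5c e9) = cb ← matches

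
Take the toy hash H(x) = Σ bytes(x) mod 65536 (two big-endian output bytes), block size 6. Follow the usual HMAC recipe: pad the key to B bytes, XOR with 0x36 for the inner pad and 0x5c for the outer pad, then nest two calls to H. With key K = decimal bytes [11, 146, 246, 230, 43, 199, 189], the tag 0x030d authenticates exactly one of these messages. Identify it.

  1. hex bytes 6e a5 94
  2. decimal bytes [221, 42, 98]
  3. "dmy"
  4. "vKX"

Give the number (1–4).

1

Key decimal bytes [11, 146, 246, 230, 43, 199, 189] = 0b 92 f6 e6 2b c7 bd is 7 bytes > B = 6, so hash it first: H(key) = 04 28, then zero-pad to 6 bytes: K' = 04 28 00 00 00 00.
K' ⊕ ipad = 32 1e 36 36 36 36; K' ⊕ opad = 58 74 5c 5c 5c 5c.
m1: inner = H(32 1e 36 36 36 36 6e a5 94) = 02 cf; tag = H(58 74 5c 5c 5c 5c 02 cf) = 030d ← matches
m2: inner = H(32 1e 36 36 36 36 dd 2a 62) = 02 91; tag = H(58 74 5c 5c 5c 5c 02 91) = 02cf
m3: inner = H(32 1e 36 36 36 36 64 6d 79) = 02 72; tag = H(58 74 5c 5c 5c 5c 02 72) = 02b0
m4: inner = H(32 1e 36 36 36 36 76 4b 58) = 02 41; tag = H(58 74 5c 5c 5c 5c 02 41) = 027f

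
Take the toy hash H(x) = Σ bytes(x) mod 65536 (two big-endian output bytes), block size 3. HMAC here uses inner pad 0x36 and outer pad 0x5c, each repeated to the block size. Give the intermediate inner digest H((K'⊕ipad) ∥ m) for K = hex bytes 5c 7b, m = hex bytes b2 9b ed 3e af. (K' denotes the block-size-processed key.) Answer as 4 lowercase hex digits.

0414

Key hex bytes 5c 7b is 2 bytes ≤ B = 3; zero-pad to 3 bytes: K' = 5c 7b 00.
K' ⊕ ipad = 6a 4d 36.
Inner input = 6a 4d 36 ∥ b2 9b ed 3e af.
Inner hash: sum = 106+77+54+178+155+237+62+175 = 1044 → 04 14.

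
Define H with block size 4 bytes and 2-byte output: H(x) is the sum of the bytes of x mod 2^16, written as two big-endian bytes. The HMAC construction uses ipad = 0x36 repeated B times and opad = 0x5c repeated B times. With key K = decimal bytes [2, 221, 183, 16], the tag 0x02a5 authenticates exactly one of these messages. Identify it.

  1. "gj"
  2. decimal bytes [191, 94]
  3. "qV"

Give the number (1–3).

3

Key decimal bytes [2, 221, 183, 16] = 02 dd b7 10 is exactly B = 4 bytes: K' = 02 dd b7 10.
K' ⊕ ipad = 34 eb 81 26; K' ⊕ opad = 5e 81 eb 4c.
m1: inner = H(34 eb 81 26 67 6a) = 02 97; tag = H(5e 81 eb 4c 02 97) = 02af
m2: inner = H(34 eb 81 26 bf 5e) = 02 e3; tag = H(5e 81 eb 4c 02 e3) = 02fb
m3: inner = H(34 eb 81 26 71 56) = 02 8d; tag = H(5e 81 eb 4c 02 8d) = 02a5 ← matches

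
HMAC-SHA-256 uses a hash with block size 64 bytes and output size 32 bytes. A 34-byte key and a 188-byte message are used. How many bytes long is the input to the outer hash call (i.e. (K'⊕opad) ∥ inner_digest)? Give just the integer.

96

Key is 34 ≤ 64 bytes, zero-padded: |K'| = 64.
Outer input = (K'⊕opad) ∥ H(inner) → 64 + 32 = 96 bytes.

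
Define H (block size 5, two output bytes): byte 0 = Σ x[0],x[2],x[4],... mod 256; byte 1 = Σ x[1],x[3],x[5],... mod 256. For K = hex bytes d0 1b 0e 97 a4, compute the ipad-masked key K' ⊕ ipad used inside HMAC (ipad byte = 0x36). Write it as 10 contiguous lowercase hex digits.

e62d38a192

Key hex bytes d0 1b 0e 97 a4 is exactly B = 5 bytes: K' = d0 1b 0e 97 a4.
XOR each byte with 0x36: d0⊕36=e6, 1b⊕36=2d, 0e⊕36=38, 97⊕36=a1, a4⊕36=92.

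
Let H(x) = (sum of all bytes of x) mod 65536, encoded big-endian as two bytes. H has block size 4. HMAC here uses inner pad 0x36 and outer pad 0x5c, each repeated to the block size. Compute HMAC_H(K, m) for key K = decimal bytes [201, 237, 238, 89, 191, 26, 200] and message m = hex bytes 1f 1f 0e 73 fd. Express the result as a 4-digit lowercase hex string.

01d7

Key decimal bytes [201, 237, 238, 89, 191, 26, 200] = c9 ed ee 59 bf 1a c8 is 7 bytes > B = 4, so hash it first: H(key) = 04 9e, then zero-pad to 4 bytes: K' = 04 9e 00 00.
K' ⊕ ipad = 32 a8 36 36.  K' ⊕ opad = 58 c2 5c 5c.
Inner input = (K'⊕ipad) ∥ m = 32 a8 36 36 ∥ 1f 1f 0e 73 fd.
Inner hash: sum = 50+168+54+54+31+31+14+115+253 = 770 → 03 02.
Outer input = (K'⊕opad) ∥ inner = 58 c2 5c 5c ∥ 03 02.
Outer hash (tag): sum = 88+194+92+92+3+2 = 471 → 01 d7.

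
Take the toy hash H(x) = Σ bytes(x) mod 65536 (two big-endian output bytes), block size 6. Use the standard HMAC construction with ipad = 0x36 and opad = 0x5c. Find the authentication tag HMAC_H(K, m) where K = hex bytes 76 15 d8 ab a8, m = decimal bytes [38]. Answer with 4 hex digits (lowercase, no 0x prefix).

0428

Key hex bytes 76 15 d8 ab a8 is 5 bytes ≤ B = 6; zero-pad to 6 bytes: K' = 76 15 d8 ab a8 00.
K' ⊕ ipad = 40 23 ee 9d 9e 36.  K' ⊕ opad = 2a 49 84 f7 f4 5c.
Inner input = (K'⊕ipad) ∥ m = 40 23 ee 9d 9e 36 ∥ 26.
Inner hash: sum = 64+35+238+157+158+54+38 = 744 → 02 e8.
Outer input = (K'⊕opad) ∥ inner = 2a 49 84 f7 f4 5c ∥ 02 e8.
Outer hash (tag): sum = 42+73+132+247+244+92+2+232 = 1064 → 04 28.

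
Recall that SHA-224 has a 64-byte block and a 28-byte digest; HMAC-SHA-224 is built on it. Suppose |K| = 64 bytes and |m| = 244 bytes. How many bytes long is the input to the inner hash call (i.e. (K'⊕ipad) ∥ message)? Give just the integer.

308

Key is 64 ≤ 64 bytes, zero-padded: |K'| = 64.
Inner input = (K'⊕ipad) ∥ m → 64 + 244 = 308 bytes.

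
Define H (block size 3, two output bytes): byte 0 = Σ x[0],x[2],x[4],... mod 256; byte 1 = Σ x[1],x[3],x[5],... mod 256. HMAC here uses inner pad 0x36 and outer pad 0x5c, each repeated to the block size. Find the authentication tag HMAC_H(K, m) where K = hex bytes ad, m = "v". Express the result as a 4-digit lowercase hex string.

f92d

Key hex bytes ad is 1 byte ≤ B = 3; zero-pad to 3 bytes: K' = ad 00 00.
K' ⊕ ipad = 9b 36 36.  K' ⊕ opad = f1 5c 5c.
Inner input = (K'⊕ipad) ∥ m = 9b 36 36 ∥ 76.
Inner hash: even-index sum = 209 mod 256 = 209; odd-index sum = 172 mod 256 = 172 → d1 ac.
Outer input = (K'⊕opad) ∥ inner = f1 5c 5c ∥ d1 ac.
Outer hash (tag): even-index sum = 505 mod 256 = 249; odd-index sum = 301 mod 256 = 45 → f9 2d.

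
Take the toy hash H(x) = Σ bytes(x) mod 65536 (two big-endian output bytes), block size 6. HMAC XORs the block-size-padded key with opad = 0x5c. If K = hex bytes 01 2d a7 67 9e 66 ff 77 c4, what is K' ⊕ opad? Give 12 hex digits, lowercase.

Key hex bytes 01 2d a7 67 9e 66 ff 77 c4 is 9 bytes > B = 6, so hash it first: H(key) = 04 7a, then zero-pad to 6 bytes: K' = 04 7a 00 00 00 00.
XOR each byte with 0x5c: 04⊕5c=58, 7a⊕5c=26, 00⊕5c=5c, 00⊕5c=5c, 00⊕5c=5c, 00⊕5c=5c.

58265c5c5c5c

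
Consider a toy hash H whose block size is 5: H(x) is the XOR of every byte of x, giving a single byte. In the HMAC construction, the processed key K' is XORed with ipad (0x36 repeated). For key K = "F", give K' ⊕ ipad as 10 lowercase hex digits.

Key "F" = 46 is 1 byte ≤ B = 5; zero-pad to 5 bytes: K' = 46 00 00 00 00.
XOR each byte with 0x36: 46⊕36=70, 00⊕36=36, 00⊕36=36, 00⊕36=36, 00⊕36=36.

7036363636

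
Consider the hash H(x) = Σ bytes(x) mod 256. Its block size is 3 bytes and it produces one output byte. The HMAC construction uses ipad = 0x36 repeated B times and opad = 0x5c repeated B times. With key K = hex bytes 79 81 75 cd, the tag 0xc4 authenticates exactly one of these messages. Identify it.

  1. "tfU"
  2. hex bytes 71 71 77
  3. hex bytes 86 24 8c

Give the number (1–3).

Key hex bytes 79 81 75 cd is 4 bytes > B = 3, so hash it first: H(key) = 3c, then zero-pad to 3 bytes: K' = 3c 00 00.
K' ⊕ ipad = 0a 36 36; K' ⊕ opad = 60 5c 5c.
m1: inner = H(0a 36 36 74 66 55) = a5; tag = H(60 5c 5c a5) = bd
m2: inner = H(0a 36 36 71 71 77) = cf; tag = H(60 5c 5c cf) = e7
m3: inner = H(0a 36 36 86 24 8c) = ac; tag = H(60 5c 5c ac) = c4 ← matches

3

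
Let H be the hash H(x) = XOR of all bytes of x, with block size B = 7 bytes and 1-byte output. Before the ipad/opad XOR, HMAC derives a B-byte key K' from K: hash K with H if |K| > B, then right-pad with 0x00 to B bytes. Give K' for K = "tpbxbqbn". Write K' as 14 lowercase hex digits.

01000000000000

|K| = 8 > B = 7, so first hash the key.
H(K): XOR 74⊕70⊕62⊕78⊕62⊕71⊕62⊕6e = 01.
Zero-pad H(K) = 01 to 7 bytes: K' = 01 00 00 00 00 00 00.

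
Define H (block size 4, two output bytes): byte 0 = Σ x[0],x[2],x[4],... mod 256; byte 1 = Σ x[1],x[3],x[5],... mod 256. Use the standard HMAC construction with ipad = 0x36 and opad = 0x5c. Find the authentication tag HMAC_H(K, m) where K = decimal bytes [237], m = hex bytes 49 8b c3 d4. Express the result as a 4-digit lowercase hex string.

2a83

Key decimal bytes [237] = ed is 1 byte ≤ B = 4; zero-pad to 4 bytes: K' = ed 00 00 00.
K' ⊕ ipad = db 36 36 36.  K' ⊕ opad = b1 5c 5c 5c.
Inner input = (K'⊕ipad) ∥ m = db 36 36 36 ∥ 49 8b c3 d4.
Inner hash: even-index sum = 541 mod 256 = 29; odd-index sum = 459 mod 256 = 203 → 1d cb.
Outer input = (K'⊕opad) ∥ inner = b1 5c 5c 5c ∥ 1d cb.
Outer hash (tag): even-index sum = 298 mod 256 = 42; odd-index sum = 387 mod 256 = 131 → 2a 83.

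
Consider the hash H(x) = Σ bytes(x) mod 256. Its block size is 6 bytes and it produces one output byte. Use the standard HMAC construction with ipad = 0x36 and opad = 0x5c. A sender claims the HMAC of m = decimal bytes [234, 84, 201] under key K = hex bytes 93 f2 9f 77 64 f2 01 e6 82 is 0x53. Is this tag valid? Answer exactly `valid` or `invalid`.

Key hex bytes 93 f2 9f 77 64 f2 01 e6 82 is 9 bytes > B = 6, so hash it first: H(key) = 5a, then zero-pad to 6 bytes: K' = 5a 00 00 00 00 00.
K' ⊕ ipad = 6c 36 36 36 36 36; K' ⊕ opad = 06 5c 5c 5c 5c 5c.
Inner hash: sum = 108+54+54+54+54+54+234+84+201 = 897; mod 256 = 129 → 81.
Outer hash (recomputed tag): sum = 6+92+92+92+92+92+129 = 595; mod 256 = 83 → 53.
Recomputed tag = 53; claimed = 53 → match.

valid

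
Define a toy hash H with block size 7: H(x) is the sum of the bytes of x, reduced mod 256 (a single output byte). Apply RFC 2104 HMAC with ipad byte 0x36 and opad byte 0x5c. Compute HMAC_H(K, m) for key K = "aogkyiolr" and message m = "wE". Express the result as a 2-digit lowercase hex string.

Key "aogkyiolr" = 61 6f 67 6b 79 69 6f 6c 72 is 9 bytes > B = 7, so hash it first: H(key) = d1, then zero-pad to 7 bytes: K' = d1 00 00 00 00 00 00.
K' ⊕ ipad = e7 36 36 36 36 36 36.  K' ⊕ opad = 8d 5c 5c 5c 5c 5c 5c.
Inner input = (K'⊕ipad) ∥ m = e7 36 36 36 36 36 36 ∥ 77 45.
Inner hash: sum = 231+54+54+54+54+54+54+119+69 = 743; mod 256 = 231 → e7.
Outer input = (K'⊕opad) ∥ inner = 8d 5c 5c 5c 5c 5c 5c ∥ e7.
Outer hash (tag): sum = 141+92+92+92+92+92+92+231 = 924; mod 256 = 156 → 9c.

9c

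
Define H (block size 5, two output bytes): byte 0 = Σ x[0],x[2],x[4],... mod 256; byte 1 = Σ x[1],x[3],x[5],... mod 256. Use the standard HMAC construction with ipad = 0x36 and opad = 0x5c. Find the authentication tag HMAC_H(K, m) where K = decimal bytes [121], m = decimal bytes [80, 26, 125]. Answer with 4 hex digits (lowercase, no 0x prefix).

168d

Key decimal bytes [121] = 79 is 1 byte ≤ B = 5; zero-pad to 5 bytes: K' = 79 00 00 00 00.
K' ⊕ ipad = 4f 36 36 36 36.  K' ⊕ opad = 25 5c 5c 5c 5c.
Inner input = (K'⊕ipad) ∥ m = 4f 36 36 36 36 ∥ 50 1a 7d.
Inner hash: even-index sum = 213 mod 256 = 213; odd-index sum = 313 mod 256 = 57 → d5 39.
Outer input = (K'⊕opad) ∥ inner = 25 5c 5c 5c 5c ∥ d5 39.
Outer hash (tag): even-index sum = 278 mod 256 = 22; odd-index sum = 397 mod 256 = 141 → 16 8d.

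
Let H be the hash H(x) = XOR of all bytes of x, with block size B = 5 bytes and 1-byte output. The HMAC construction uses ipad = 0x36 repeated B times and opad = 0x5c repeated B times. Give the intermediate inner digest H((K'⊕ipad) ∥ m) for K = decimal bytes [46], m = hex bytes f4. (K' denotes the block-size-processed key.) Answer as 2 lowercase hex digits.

Key decimal bytes [46] = 2e is 1 byte ≤ B = 5; zero-pad to 5 bytes: K' = 2e 00 00 00 00.
K' ⊕ ipad = 18 36 36 36 36.
Inner input = 18 36 36 36 36 ∥ f4.
Inner hash: XOR 18⊕36⊕36⊕36⊕36⊕f4 = ec.

ec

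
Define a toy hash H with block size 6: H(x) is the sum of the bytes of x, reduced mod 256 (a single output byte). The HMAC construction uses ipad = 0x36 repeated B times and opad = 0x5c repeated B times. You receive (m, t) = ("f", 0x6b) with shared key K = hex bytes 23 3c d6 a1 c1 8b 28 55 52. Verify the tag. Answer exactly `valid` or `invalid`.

invalid

Key hex bytes 23 3c d6 a1 c1 8b 28 55 52 is 9 bytes > B = 6, so hash it first: H(key) = f1, then zero-pad to 6 bytes: K' = f1 00 00 00 00 00.
K' ⊕ ipad = c7 36 36 36 36 36; K' ⊕ opad = ad 5c 5c 5c 5c 5c.
Inner hash: sum = 199+54+54+54+54+54+102 = 571; mod 256 = 59 → 3b.
Outer hash (recomputed tag): sum = 173+92+92+92+92+92+59 = 692; mod 256 = 180 → b4.
Recomputed tag = b4; claimed = 6b → mismatch.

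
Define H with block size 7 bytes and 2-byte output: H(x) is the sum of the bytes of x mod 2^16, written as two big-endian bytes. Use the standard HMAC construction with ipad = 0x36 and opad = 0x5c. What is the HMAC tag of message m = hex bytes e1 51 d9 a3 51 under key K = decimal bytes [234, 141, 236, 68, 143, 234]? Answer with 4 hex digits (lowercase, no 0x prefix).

Key decimal bytes [234, 141, 236, 68, 143, 234] = ea 8d ec 44 8f ea is 6 bytes ≤ B = 7; zero-pad to 7 bytes: K' = ea 8d ec 44 8f ea 00.
K' ⊕ ipad = dc bb da 72 b9 dc 36.  K' ⊕ opad = b6 d1 b0 18 d3 b6 5c.
Inner input = (K'⊕ipad) ∥ m = dc bb da 72 b9 dc 36 ∥ e1 51 d9 a3 51.
Inner hash: sum = 220+187+218+114+185+220+54+225+81+217+163+81 = 1965 → 07 ad.
Outer input = (K'⊕opad) ∥ inner = b6 d1 b0 18 d3 b6 5c ∥ 07 ad.
Outer hash (tag): sum = 182+209+176+24+211+182+92+7+173 = 1256 → 04 e8.

04e8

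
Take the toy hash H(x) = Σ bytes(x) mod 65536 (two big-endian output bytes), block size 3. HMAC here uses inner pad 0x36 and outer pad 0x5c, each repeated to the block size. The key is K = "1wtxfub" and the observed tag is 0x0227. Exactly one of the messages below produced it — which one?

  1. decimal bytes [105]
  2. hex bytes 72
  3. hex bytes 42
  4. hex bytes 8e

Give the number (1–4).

4

Key "1wtxfub" = 31 77 74 78 66 75 62 is 7 bytes > B = 3, so hash it first: H(key) = 02 d1, then zero-pad to 3 bytes: K' = 02 d1 00.
K' ⊕ ipad = 34 e7 36; K' ⊕ opad = 5e 8d 5c.
m1: inner = H(34 e7 36 69) = 01 ba; tag = H(5e 8d 5c 01 ba) = 0202
m2: inner = H(34 e7 36 72) = 01 c3; tag = H(5e 8d 5c 01 c3) = 020b
m3: inner = H(34 e7 36 42) = 01 93; tag = H(5e 8d 5c 01 93) = 01db
m4: inner = H(34 e7 36 8e) = 01 df; tag = H(5e 8d 5c 01 df) = 0227 ← matches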